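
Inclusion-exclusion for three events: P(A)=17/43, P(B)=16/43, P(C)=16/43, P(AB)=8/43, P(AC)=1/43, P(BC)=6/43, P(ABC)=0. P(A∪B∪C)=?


P(A∪B∪C) = P(A)+P(B)+P(C) - P(AB)-P(AC)-P(BC) + P(ABC)
= 17/43+16/43+16/43 - 8/43-1/43-6/43 + 0
= 34/43

34/43


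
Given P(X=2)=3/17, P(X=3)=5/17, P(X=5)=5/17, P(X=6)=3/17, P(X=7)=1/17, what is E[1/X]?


E[1/X] = sum(g(x)*P(x))
= 1/2*3/17 + 1/3*5/17 + 1/5*5/17 + 1/6*3/17 + 1/7*1/17
= 101/357

101/357


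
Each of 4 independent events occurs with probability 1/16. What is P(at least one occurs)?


P(at least one) = 1 - P(none)
P(none) = (1 - 1/16)^4 = (15/16)^4 = 50625/65536
P(at least one) = 1 - 50625/65536 = 14911/65536

14911/65536


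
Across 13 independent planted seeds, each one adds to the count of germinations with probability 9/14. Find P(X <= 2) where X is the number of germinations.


P(X<=2) = P(X=0) + P(X=1) + P(X=2)
= 1220703125/793714773254144 + 28564453125/793714773254144 + 154248046875/396857386627072
= 21142578125/49607173328384

21142578125/49607173328384


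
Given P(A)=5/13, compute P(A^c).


P(A') = 1 - P(A) = 1 - 5/13 = 8/13

8/13


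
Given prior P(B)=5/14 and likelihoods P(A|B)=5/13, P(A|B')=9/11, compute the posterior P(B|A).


P(A) = P(A|B)P(B) + P(A|B')P(B') = 5/13*5/14 + 9/11*9/14 = 664/1001
P(B|A) = P(A|B)P(B)/P(A) = (25/182)/(664/1001) = 275/1328

275/1328


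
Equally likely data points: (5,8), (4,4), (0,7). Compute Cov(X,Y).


E[X]=3, E[Y]=19/3, E[XY]=56/3
Cov(X,Y) = E[XY] - E[X]E[Y] = 56/3 - 3*19/3 = -1/3

-1/3


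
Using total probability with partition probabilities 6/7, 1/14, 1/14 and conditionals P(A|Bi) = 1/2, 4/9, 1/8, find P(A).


P(A) = P(A|B1)P(B1) + P(A|B2)P(B2) + P(A|B3)P(B3)
= 1/2*6/7 + 4/9*1/14 + 1/8*1/14
= 3/7 + 2/63 + 1/112 = 473/1008

473/1008


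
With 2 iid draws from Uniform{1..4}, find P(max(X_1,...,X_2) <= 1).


P(max <= 1) = P(all X_i <= 1) = (P(X_1 <= 1))^2
= (1/4)^2 = 1/16

1/16


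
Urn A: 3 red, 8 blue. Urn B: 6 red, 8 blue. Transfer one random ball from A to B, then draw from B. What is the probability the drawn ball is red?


P(transfer red) = 3/11; P(transfer blue) = 8/11
If red transferred: Urn II has 7 red of 15, so P(red|red moved) = 7/15
If blue transferred: Urn II has 6 red of 15, so P(red|blue moved) = 2/5
By total probability: P(red) = 3/11*7/15 + 8/11*2/5 = 23/55

23/55


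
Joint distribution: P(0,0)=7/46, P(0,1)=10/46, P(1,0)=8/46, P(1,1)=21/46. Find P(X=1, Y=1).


Read from table: P(X=1, Y=1) = 21/46

21/46


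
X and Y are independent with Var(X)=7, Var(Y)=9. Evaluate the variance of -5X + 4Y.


Independence => Cov(X,Y)=0
Var(-5X + 4Y) = (-5)^2*Var(X) + 4^2*Var(Y)
= 25*7 + 16*9 = 319

319


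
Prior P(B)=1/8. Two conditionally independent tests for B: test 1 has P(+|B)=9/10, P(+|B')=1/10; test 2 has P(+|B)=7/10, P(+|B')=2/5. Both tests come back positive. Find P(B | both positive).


After test 1: P(+) = 9/10*1/8 + 1/10*7/8 = 1/5
P(B|+) = (9/80)/(1/5) = 9/16
After test 2 (use post1 as new prior): P(+) = 7/10*9/16 + 2/5*7/16 = 91/160
P(B|+,+) = (63/160)/(91/160) = 9/13

9/13


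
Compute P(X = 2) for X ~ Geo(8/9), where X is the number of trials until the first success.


P(X=2) = (1-p)^1 * p = (1/9)^1 * 8/9
= 1/9 * 8/9 = 8/81

8/81


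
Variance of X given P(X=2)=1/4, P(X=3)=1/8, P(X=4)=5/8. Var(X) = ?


E[X] = 27/8, E[X^2] = 97/8
Var(X) = E[X^2] - (E[X])^2 = 97/8 - (27/8)^2 = 47/64

47/64


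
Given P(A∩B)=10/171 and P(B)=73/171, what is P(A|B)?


P(A|B) = P(A∩B)/P(B) = (10/171)/(73/171) = 10/73

10/73


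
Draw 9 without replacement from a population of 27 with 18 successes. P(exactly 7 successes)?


P(X=7) = C(18,7)*C(9,2) / C(27,9)
= 31824*36 / 4686825
= 1145664/4686825 = 29376/120175

29376/120175


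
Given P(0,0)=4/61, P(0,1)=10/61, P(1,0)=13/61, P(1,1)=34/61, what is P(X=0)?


P(X=0) = P(0,0)+P(0,1) = 4/61 + 10/61 = 14/61

14/61


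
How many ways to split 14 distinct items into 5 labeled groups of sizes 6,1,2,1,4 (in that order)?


14! = 87178291200
Denominator: 6!=720 * 1!=1 * 2!=2 * 1!=1 * 4!=24
Coefficient = 87178291200 / 34560 = 2522520

2522520


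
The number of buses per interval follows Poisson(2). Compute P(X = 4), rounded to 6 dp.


P(X=4) = e^(-2) * 2^4 / 4!
≈ 0.1353352832 * 16 / 24
≈ 0.090224

0.090224


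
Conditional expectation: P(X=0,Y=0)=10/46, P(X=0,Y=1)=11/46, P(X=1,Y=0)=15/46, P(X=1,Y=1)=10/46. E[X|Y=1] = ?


P(Y=1) = 21/46
E[X|Y=1] = (0*11 + 1*10)/21 = 10/21

10/21


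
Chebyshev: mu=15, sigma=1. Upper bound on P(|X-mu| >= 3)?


k = 3/1 = 3
Chebyshev: P(|X-mu| >= k*sigma) <= 1/k^2 = 1/3^2 = 1/9

1/9


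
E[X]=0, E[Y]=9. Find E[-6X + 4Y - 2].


E[-6X + 4Y - 2] = -6*E[X] + 4*E[Y] - 2
= (-6)*(0) + (4)*(9) + (-2)
= 0 + 36 - 2 = 34

34


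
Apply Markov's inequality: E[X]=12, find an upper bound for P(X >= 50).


Markov: P(X >= a) <= E[X]/a
P(X >= 50) <= 12/50 = 6/25

6/25


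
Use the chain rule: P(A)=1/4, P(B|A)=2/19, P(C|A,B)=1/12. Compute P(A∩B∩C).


P(A∩B∩C) = P(A) * P(B|A) * P(C|A∩B)
= 1/4 * 2/19 * 1/12
= 1/38 * 1/12 = 1/456

1/456


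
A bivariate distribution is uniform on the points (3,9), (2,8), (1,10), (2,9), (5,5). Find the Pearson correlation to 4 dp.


Cov(X,Y) = -2.1200, Var(X) = 1.8400, Var(Y) = 2.9600
rho = Cov/(sqrt(VarX)*sqrt(VarY)) = -0.9084

-0.9084


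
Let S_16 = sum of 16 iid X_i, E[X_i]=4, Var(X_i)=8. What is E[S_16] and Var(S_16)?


E[S_n] = n*mu = 16*4 = 64
Var(S_n) = n*sigma^2 = 16*8 = 128

E[S_16]=64, Var(S_16)=128


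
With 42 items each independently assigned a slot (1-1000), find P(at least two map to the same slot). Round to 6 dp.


P(all different) = prod((1000-i)/1000 for i=0..41) = 0.417628
P(at least one match) = 1 - 0.417628 = 0.582372

0.582372


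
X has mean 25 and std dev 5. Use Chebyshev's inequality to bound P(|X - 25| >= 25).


k = 25/5 = 5
Chebyshev: P(|X-mu| >= k*sigma) <= 1/k^2 = 1/5^2 = 1/25

1/25


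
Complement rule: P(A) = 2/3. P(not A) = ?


P(A') = 1 - P(A) = 1 - 2/3 = 1/3

1/3


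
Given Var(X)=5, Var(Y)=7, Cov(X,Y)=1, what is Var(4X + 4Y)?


Var(4X + 4Y) = 4^2*Var(X) + 4^2*Var(Y) + 2*4*4*Cov(X,Y)
= 16*5 + 16*7 + 32*1
= 80 + 112 + 32 = 224

224


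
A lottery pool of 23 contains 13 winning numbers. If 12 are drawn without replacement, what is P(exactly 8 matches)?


P(X=8) = C(13,8)*C(10,4) / C(23,12)
= 1287*210 / 1352078
= 270270/1352078 = 1485/7429

1485/7429


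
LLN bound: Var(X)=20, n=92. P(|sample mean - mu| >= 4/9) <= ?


Var(Xbar) = Var(X)/n = 20/92
Chebyshev: P(|Xbar-mu| >= 4/9) <= Var(Xbar)/(4/9)^2 = (5/23)/(16/81) = 405/368
Bound exceeds 1, so trivial bound: 1

1


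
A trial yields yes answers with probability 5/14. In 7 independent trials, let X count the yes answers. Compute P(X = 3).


P(X=3) = C(7,3) * p^3 * (1-p)^4
= 35 * 125/2744 * 6561/38416
= 4100625/15059072

4100625/15059072


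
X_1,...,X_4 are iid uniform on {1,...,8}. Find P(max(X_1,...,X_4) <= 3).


P(max <= 3) = P(all X_i <= 3) = (P(X_1 <= 3))^4
= (3/8)^4 = 81/4096

81/4096


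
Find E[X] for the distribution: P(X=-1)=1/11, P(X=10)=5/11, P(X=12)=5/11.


E[X] = sum(x * P(x))
= -1*1/11 + 10*5/11 + 12*5/11
= 109/11

109/11


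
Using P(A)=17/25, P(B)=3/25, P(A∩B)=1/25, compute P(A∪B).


P(A∪B) = P(A) + P(B) - P(A∩B)
= 17/25 + 3/25 - 1/25 = 19/25

19/25


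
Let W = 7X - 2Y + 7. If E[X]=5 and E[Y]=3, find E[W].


E[7X - 2Y + 7] = 7*E[X] - 2*E[Y] + 7
= (7)*(5) + (-2)*(3) + (7)
= 35 - 6 + 7 = 36

36


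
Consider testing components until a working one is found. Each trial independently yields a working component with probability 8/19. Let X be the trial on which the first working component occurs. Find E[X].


For geometric (trials until first success), E[X] = 1/p = 1/(8/19) = 19/8

19/8


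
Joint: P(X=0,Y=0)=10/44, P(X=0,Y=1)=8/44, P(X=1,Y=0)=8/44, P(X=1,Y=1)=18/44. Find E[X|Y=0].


P(Y=0) = 18/44
E[X|Y=0] = (0*10 + 1*8)/18 = 8/18 = 4/9

4/9


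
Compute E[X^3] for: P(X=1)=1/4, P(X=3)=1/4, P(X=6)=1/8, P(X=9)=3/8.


E[X^3] = sum(x^3 * P(x))
= 1*1/4 + 27*1/4 + 216*1/8 + 729*3/8
= 2459/8

2459/8


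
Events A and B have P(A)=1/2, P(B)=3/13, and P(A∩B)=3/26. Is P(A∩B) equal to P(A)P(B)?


P(A)*P(B) = 1/2*3/13 = 3/26
P(A∩B) = 3/26, which equals P(A)P(B), so independent

Yes, A and B are independent


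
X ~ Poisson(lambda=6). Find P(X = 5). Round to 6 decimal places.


P(X=5) = e^(-6) * 6^5 / 5!
≈ 0.002478752177 * 7776 / 120
≈ 0.160623

0.160623


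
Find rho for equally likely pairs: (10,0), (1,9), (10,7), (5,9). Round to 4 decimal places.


Cov(X,Y) = -9.6250, Var(X) = 14.2500, Var(Y) = 13.6875
rho = Cov/(sqrt(VarX)*sqrt(VarY)) = -0.6892

-0.6892


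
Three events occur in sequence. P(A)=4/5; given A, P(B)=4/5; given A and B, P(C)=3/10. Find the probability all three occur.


P(A∩B∩C) = P(A) * P(B|A) * P(C|A∩B)
= 4/5 * 4/5 * 3/10
= 16/25 * 3/10 = 24/125

24/125


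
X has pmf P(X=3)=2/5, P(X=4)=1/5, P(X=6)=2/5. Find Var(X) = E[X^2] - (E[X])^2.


E[X] = 22/5, E[X^2] = 106/5
Var(X) = E[X^2] - (E[X])^2 = 106/5 - (22/5)^2 = 46/25

46/25


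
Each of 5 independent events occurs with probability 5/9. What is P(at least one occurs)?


P(at least one) = 1 - P(none)
P(none) = (1 - 5/9)^5 = (4/9)^5 = 1024/59049
P(at least one) = 1 - 1024/59049 = 58025/59049

58025/59049


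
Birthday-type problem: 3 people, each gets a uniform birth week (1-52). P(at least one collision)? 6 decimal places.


P(all different) = prod((52-i)/52 for i=0..2) = 0.943047
P(at least one match) = 1 - 0.943047 = 0.056953

0.056953


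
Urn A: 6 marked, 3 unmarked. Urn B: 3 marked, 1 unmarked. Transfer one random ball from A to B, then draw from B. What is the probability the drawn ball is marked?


P(transfer marked) = 6/9 = 2/3; P(transfer unmarked) = 1/3
If marked transferred: Urn II has 4 marked of 5, so P(marked|marked moved) = 4/5
If unmarked transferred: Urn II has 3 marked of 5, so P(marked|unmarked moved) = 3/5
By total probability: P(marked) = 2/3*4/5 + 1/3*3/5 = 11/15

11/15


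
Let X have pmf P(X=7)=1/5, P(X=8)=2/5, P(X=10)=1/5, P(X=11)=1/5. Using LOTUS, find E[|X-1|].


E[|X-1|] = sum(g(x)*P(x))
= 6*1/5 + 7*2/5 + 9*1/5 + 10*1/5
= 39/5

39/5


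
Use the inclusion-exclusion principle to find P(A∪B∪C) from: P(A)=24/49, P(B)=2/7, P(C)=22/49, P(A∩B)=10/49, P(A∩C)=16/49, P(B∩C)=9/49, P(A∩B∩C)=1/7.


P(A∪B∪C) = P(A)+P(B)+P(C) - P(AB)-P(AC)-P(BC) + P(ABC)
= 24/49+2/7+22/49 - 10/49-16/49-9/49 + 1/7
= 32/49

32/49


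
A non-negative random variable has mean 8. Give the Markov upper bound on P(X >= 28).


Markov: P(X >= a) <= E[X]/a
P(X >= 28) <= 8/28 = 2/7

2/7


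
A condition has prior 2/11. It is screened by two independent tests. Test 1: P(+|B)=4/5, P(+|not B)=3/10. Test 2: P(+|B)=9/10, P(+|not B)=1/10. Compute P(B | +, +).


After test 1: P(+) = 4/5*2/11 + 3/10*9/11 = 43/110
P(B|+) = (8/55)/(43/110) = 16/43
After test 2 (use post1 as new prior): P(+) = 9/10*16/43 + 1/10*27/43 = 171/430
P(B|+,+) = (72/215)/(171/430) = 16/19

16/19


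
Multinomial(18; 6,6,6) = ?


18! = 6402373705728000
Denominator: 6!=720 * 6!=720 * 6!=720
Coefficient = 6402373705728000 / 373248000 = 17153136

17153136


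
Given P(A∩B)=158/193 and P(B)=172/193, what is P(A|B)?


P(A|B) = P(A∩B)/P(B) = (158/193)/(172/193) = 158/172 = 79/86

79/86


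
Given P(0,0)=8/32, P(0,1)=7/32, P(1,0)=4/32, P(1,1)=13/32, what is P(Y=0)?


P(Y=0) = P(0,0)+P(1,0) = 8/32 + 4/32 = 12/32 = 3/8

3/8


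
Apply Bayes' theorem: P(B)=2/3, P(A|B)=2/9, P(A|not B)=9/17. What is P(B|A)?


P(A) = P(A|B)P(B) + P(A|B')P(B') = 2/9*2/3 + 9/17*1/3 = 149/459
P(B|A) = P(A|B)P(B)/P(A) = (4/27)/(149/459) = 68/149

68/149


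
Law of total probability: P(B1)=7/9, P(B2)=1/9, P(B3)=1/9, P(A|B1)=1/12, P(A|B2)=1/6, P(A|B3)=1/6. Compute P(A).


P(A) = P(A|B1)P(B1) + P(A|B2)P(B2) + P(A|B3)P(B3)
= 1/12*7/9 + 1/6*1/9 + 1/6*1/9
= 7/108 + 1/54 + 1/54 = 11/108

11/108


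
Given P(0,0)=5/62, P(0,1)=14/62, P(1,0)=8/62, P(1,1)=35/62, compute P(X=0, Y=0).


Read from table: P(X=0, Y=0) = 5/62

5/62


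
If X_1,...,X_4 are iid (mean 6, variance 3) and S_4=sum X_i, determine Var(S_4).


By independence, Var(S_n) = n*Var(X_1) = 4*3 = 12

12


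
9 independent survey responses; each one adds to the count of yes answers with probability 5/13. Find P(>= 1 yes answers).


P(at least one) = 1 - P(none)
P(none) = (1 - 5/13)^9 = (8/13)^9 = 134217728/10604499373
P(at least one) = 1 - 134217728/10604499373 = 10470281645/10604499373

10470281645/10604499373


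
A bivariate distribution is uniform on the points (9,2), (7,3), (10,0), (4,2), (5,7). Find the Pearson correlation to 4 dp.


Cov(X,Y) = -3.2000, Var(X) = 5.2000, Var(Y) = 5.3600
rho = Cov/(sqrt(VarX)*sqrt(VarY)) = -0.6061

-0.6061


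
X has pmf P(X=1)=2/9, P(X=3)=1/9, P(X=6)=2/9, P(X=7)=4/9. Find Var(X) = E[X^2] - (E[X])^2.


E[X] = 5, E[X^2] = 31
Var(X) = E[X^2] - (E[X])^2 = 31 - (5)^2 = 6

6


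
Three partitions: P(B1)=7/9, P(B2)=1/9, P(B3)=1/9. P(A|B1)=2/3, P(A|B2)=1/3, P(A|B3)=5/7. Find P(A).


P(A) = P(A|B1)P(B1) + P(A|B2)P(B2) + P(A|B3)P(B3)
= 2/3*7/9 + 1/3*1/9 + 5/7*1/9
= 14/27 + 1/27 + 5/63 = 40/63

40/63


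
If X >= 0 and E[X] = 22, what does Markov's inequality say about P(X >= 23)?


Markov: P(X >= a) <= E[X]/a
P(X >= 23) <= 22/23

22/23


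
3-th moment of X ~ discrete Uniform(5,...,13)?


E[X^3] = (1/9) * sum(x^3 for x=5..13)
= 8181/9 = 909

909


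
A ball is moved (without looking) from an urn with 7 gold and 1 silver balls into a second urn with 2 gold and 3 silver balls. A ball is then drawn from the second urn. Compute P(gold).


P(transfer gold) = 7/8; P(transfer silver) = 1/8
If gold transferred: Urn II has 3 gold of 6, so P(gold|gold moved) = 1/2
If silver transferred: Urn II has 2 gold of 6, so P(gold|silver moved) = 1/3
By total probability: P(gold) = 7/8*1/2 + 1/8*1/3 = 23/48

23/48


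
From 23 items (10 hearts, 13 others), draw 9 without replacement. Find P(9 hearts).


P(X=9) = C(10,9)*C(13,0) / C(23,9)
= 10*1 / 817190
= 10/817190 = 1/81719

1/81719


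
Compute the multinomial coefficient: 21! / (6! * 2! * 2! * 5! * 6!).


21! = 51090942171709440000
Denominator: 6!=720 * 2!=2 * 2!=2 * 5!=120 * 6!=720
Coefficient = 51090942171709440000 / 248832000 = 205323037920

205323037920


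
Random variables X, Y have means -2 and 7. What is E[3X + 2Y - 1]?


E[3X + 2Y - 1] = 3*E[X] + 2*E[Y] - 1
= (3)*(-2) + (2)*(7) + (-1)
= -6 + 14 - 1 = 7

7


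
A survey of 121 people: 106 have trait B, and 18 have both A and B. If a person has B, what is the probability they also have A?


P(A|B) = P(A∩B)/P(B) = (18/121)/(106/121) = 18/106 = 9/53

9/53


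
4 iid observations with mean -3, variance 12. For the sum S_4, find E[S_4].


E[S_n] = n*E[X_1] = 4*-3 = -12

-12


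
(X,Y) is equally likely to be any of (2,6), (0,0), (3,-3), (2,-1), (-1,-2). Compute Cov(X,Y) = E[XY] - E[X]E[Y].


E[X]=6/5, E[Y]=0, E[XY]=3/5
Cov(X,Y) = E[XY] - E[X]E[Y] = 3/5 - 6/5*0 = 3/5

3/5


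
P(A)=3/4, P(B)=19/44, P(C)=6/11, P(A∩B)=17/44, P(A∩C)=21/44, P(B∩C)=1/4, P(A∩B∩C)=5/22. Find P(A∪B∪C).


P(A∪B∪C) = P(A)+P(B)+P(C) - P(AB)-P(AC)-P(BC) + P(ABC)
= 3/4+19/44+6/11 - 17/44-21/44-1/4 + 5/22
= 37/44

37/44


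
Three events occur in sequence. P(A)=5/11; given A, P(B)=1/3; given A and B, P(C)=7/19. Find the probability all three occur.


P(A∩B∩C) = P(A) * P(B|A) * P(C|A∩B)
= 5/11 * 1/3 * 7/19
= 5/33 * 7/19 = 35/627

35/627


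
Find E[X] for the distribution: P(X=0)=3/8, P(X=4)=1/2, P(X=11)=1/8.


E[X] = sum(x * P(x))
= 0*3/8 + 4*1/2 + 11*1/8
= 27/8

27/8


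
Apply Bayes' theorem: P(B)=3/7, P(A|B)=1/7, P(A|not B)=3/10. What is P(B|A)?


P(A) = P(A|B)P(B) + P(A|B')P(B') = 1/7*3/7 + 3/10*4/7 = 57/245
P(B|A) = P(A|B)P(B)/P(A) = (3/49)/(57/245) = 5/19

5/19


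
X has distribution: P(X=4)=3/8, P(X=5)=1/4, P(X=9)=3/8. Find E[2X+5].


E[2X+5] = sum(g(x)*P(x))
= 13*3/8 + 15*1/4 + 23*3/8
= 69/4

69/4


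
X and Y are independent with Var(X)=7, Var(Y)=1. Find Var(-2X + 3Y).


Independence => Cov(X,Y)=0
Var(-2X + 3Y) = (-2)^2*Var(X) + 3^2*Var(Y)
= 4*7 + 9*1 = 37

37


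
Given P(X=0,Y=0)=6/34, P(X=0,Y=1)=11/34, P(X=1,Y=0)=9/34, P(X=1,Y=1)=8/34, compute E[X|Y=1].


P(Y=1) = 19/34
E[X|Y=1] = (0*11 + 1*8)/19 = 8/19

8/19


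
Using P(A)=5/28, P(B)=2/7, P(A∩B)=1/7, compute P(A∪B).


P(A∪B) = P(A) + P(B) - P(A∩B)
= 5/28 + 2/7 - 1/7 = 9/28

9/28


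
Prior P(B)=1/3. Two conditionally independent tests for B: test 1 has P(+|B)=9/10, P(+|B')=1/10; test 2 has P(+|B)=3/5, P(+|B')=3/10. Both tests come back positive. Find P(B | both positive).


After test 1: P(+) = 9/10*1/3 + 1/10*2/3 = 11/30
P(B|+) = (3/10)/(11/30) = 9/11
After test 2 (use post1 as new prior): P(+) = 3/5*9/11 + 3/10*2/11 = 6/11
P(B|+,+) = (27/55)/(6/11) = 9/10

9/10


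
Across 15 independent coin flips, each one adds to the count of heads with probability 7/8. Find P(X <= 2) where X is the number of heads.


P(X<=2) = P(X=0) + P(X=1) + P(X=2)
= 1/35184372088832 + 105/35184372088832 + 5145/35184372088832
= 5251/35184372088832

5251/35184372088832


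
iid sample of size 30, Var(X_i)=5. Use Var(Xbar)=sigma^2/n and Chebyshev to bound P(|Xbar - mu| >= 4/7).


Var(Xbar) = Var(X)/n = 5/30
Chebyshev: P(|Xbar-mu| >= 4/7) <= Var(Xbar)/(4/7)^2 = (1/6)/(16/49) = 49/96

49/96


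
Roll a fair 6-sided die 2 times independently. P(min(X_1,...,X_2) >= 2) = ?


P(min >= 2) = P(all X_i >= 2) = (P(X_1 >= 2))^2
= (5/6)^2 = 25/36

25/36


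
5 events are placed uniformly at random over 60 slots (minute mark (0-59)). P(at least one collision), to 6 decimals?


P(all different) = prod((60-i)/60 for i=0..4) = 0.842826
P(at least one match) = 1 - 0.842826 = 0.157174

0.157174


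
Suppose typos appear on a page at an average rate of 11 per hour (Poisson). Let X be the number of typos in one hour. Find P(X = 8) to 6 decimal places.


P(X=8) = e^(-11) * 11^8 / 8!
≈ 0.00001670170079 * 214358881 / 40320
≈ 0.088794

0.088794


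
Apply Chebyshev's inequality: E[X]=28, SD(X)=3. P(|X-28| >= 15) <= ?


k = 15/3 = 5
Chebyshev: P(|X-mu| >= k*sigma) <= 1/k^2 = 1/5^2 = 1/25

1/25


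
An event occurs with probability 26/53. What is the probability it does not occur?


P(A') = 1 - P(A) = 1 - 26/53 = 27/53

27/53


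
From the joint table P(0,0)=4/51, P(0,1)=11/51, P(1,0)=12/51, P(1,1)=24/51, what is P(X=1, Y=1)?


Read from table: P(X=1, Y=1) = 24/51 = 8/17

8/17


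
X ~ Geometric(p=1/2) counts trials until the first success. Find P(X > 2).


P(X > 2) = P(first 2 trials all fail) = (1-p)^2 = (1/2)^2 = 1/4

1/4


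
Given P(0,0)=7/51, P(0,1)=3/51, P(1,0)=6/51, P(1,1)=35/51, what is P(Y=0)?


P(Y=0) = P(0,0)+P(1,0) = 7/51 + 6/51 = 13/51

13/51


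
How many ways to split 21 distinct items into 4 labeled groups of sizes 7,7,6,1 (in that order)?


21! = 51090942171709440000
Denominator: 7!=5040 * 7!=5040 * 6!=720 * 1!=1
Coefficient = 51090942171709440000 / 18289152000 = 2793510720

2793510720


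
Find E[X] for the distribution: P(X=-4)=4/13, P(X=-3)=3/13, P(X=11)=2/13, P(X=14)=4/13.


E[X] = sum(x * P(x))
= -4*4/13 - 3*3/13 + 11*2/13 + 14*4/13
= 53/13

53/13


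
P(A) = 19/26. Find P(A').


P(A') = 1 - P(A) = 1 - 19/26 = 7/26

7/26


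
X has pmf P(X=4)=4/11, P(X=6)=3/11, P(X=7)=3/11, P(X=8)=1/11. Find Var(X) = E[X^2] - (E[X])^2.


E[X] = 63/11, E[X^2] = 383/11
Var(X) = E[X^2] - (E[X])^2 = 383/11 - (63/11)^2 = 244/121

244/121


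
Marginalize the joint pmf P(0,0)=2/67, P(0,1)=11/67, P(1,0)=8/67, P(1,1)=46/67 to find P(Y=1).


P(Y=1) = P(0,1)+P(1,1) = 11/67 + 46/67 = 57/67

57/67


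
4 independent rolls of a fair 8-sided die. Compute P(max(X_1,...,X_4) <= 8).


P(max <= 8) = P(all X_i <= 8) = (P(X_1 <= 8))^4
= (8/8)^4 = 1^4 = 1

1


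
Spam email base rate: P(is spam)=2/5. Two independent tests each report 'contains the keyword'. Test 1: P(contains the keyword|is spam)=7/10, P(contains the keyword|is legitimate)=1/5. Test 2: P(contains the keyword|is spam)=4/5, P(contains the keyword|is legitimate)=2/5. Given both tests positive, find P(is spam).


After test 1: P(+) = 7/10*2/5 + 1/5*3/5 = 2/5
P(B|+) = (7/25)/(2/5) = 7/10
After test 2 (use post1 as new prior): P(+) = 4/5*7/10 + 2/5*3/10 = 17/25
P(B|+,+) = (14/25)/(17/25) = 14/17

14/17


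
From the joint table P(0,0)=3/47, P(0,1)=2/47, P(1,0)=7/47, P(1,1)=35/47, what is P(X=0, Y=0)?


Read from table: P(X=0, Y=0) = 3/47

3/47


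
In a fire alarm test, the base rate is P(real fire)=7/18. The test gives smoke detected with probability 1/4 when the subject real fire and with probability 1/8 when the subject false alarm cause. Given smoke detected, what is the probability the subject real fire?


P(A) = P(A|B)P(B) + P(A|B')P(B') = 1/4*7/18 + 1/8*11/18 = 25/144
P(B|A) = P(A|B)P(B)/P(A) = (7/72)/(25/144) = 14/25

14/25


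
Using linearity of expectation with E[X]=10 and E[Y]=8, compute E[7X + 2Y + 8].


E[7X + 2Y + 8] = 7*E[X] + 2*E[Y] + 8
= (7)*(10) + (2)*(8) + (8)
= 70 + 16 + 8 = 94

94


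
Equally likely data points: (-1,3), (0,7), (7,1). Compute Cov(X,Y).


E[X]=2, E[Y]=11/3, E[XY]=4/3
Cov(X,Y) = E[XY] - E[X]E[Y] = 4/3 - 2*11/3 = -6

-6


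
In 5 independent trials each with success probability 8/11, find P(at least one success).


P(at least one) = 1 - P(none)
P(none) = (1 - 8/11)^5 = (3/11)^5 = 243/161051
P(at least one) = 1 - 243/161051 = 160808/161051

160808/161051


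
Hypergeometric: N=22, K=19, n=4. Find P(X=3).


P(X=3) = C(19,3)*C(3,1) / C(22,4)
= 969*3 / 7315
= 2907/7315 = 153/385

153/385


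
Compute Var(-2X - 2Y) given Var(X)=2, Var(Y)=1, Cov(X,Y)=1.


Var(-2X - 2Y) = (-2)^2*Var(X) + (-2)^2*Var(Y) + 2*(-2)*(-2)*Cov(X,Y)
= 4*2 + 4*1 + 8*1
= 8 + 4 + 8 = 20

20


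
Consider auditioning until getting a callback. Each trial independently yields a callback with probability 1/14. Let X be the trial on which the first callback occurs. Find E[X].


For geometric (trials until first success), E[X] = 1/p = 1/(1/14) = 14

14


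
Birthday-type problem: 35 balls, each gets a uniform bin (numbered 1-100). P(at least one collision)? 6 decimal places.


P(all different) = prod((100-i)/100 for i=0..34) = 0.001132
P(at least one match) = 1 - 0.001132 = 0.998868

0.998868


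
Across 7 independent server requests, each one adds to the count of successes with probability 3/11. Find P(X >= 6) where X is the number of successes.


P(X>=6) = P(X=6) + P(X=7)
= 40824/19487171 + 2187/19487171
= 43011/19487171

43011/19487171


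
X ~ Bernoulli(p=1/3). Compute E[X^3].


For Bernoulli: X in {0,1}
E[X^3] = 0^3*(1-1/3) + 1^3*1/3 = 1/3

1/3


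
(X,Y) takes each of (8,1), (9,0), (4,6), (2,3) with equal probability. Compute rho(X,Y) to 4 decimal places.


Cov(X,Y) = -4.8750, Var(X) = 8.1875, Var(Y) = 5.2500
rho = Cov/(sqrt(VarX)*sqrt(VarY)) = -0.7436

-0.7436


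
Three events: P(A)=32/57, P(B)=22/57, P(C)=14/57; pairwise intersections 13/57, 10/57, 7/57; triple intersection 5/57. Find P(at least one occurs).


P(A∪B∪C) = P(A)+P(B)+P(C) - P(AB)-P(AC)-P(BC) + P(ABC)
= 32/57+22/57+14/57 - 13/57-10/57-7/57 + 5/57
= 43/57

43/57


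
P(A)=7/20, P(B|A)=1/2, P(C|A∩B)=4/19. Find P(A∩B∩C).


P(A∩B∩C) = P(A) * P(B|A) * P(C|A∩B)
= 7/20 * 1/2 * 4/19
= 7/40 * 4/19 = 7/190

7/190


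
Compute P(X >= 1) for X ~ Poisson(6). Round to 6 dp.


P(X>=1) = 1 - P(X<=0) = 1 - (e^(-6)*6^0/0!)
≈ 1 - 0.0024787522 = 0.9975212478
≈ 0.997521

0.997521


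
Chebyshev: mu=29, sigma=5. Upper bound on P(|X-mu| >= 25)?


k = 25/5 = 5
Chebyshev: P(|X-mu| >= k*sigma) <= 1/k^2 = 1/5^2 = 1/25

1/25


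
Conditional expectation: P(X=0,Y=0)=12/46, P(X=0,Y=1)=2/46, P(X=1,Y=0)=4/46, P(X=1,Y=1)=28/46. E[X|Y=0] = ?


P(Y=0) = 16/46
E[X|Y=0] = (0*12 + 1*4)/16 = 4/16 = 1/4

1/4


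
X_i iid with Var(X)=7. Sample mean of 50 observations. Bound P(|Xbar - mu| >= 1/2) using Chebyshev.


Var(Xbar) = Var(X)/n = 7/50
Chebyshev: P(|Xbar-mu| >= 1/2) <= Var(Xbar)/(1/2)^2 = (7/50)/(1/4) = 14/25

14/25


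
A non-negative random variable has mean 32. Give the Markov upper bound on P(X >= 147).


Markov: P(X >= a) <= E[X]/a
P(X >= 147) <= 32/147

32/147


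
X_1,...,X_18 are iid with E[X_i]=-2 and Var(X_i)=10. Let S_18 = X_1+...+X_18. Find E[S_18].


E[S_n] = n*E[X_1] = 18*-2 = -36

-36


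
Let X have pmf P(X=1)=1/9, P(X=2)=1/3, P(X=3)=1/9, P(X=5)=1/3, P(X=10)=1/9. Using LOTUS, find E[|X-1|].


E[|X-1|] = sum(g(x)*P(x))
= 0*1/9 + 1*1/3 + 2*1/9 + 4*1/3 + 9*1/9
= 26/9

26/9


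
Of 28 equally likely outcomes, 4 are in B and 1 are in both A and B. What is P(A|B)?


P(A|B) = P(A∩B)/P(B) = (1/28)/(4/28) = 1/4

1/4


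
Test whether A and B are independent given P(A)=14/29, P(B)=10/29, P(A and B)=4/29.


P(A)*P(B) = 14/29*10/29 = 140/841
P(A∩B) = 4/29 != 140/841, so not independent

No, A and B are not independent


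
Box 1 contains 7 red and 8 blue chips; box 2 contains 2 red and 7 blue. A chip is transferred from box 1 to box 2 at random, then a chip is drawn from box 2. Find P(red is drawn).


P(transfer red) = 7/15; P(transfer blue) = 8/15
If red transferred: Urn II has 3 red of 10, so P(red|red moved) = 3/10
If blue transferred: Urn II has 2 red of 10, so P(red|blue moved) = 1/5
By total probability: P(red) = 7/15*3/10 + 8/15*1/5 = 37/150

37/150


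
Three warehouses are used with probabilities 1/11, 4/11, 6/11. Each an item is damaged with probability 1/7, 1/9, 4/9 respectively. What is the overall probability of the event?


P(A) = P(A|B1)P(B1) + P(A|B2)P(B2) + P(A|B3)P(B3)
= 1/7*1/11 + 1/9*4/11 + 4/9*6/11
= 1/77 + 4/99 + 8/33 = 205/693

205/693


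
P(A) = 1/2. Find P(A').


P(A') = 1 - P(A) = 1 - 1/2 = 1/2

1/2


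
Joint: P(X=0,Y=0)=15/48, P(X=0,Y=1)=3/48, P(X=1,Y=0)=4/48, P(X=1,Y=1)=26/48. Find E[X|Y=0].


P(Y=0) = 19/48
E[X|Y=0] = (0*15 + 1*4)/19 = 4/19

4/19


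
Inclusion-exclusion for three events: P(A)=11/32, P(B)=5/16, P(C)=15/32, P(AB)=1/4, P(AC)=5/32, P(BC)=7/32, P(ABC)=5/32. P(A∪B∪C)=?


P(A∪B∪C) = P(A)+P(B)+P(C) - P(AB)-P(AC)-P(BC) + P(ABC)
= 11/32+5/16+15/32 - 1/4-5/32-7/32 + 5/32
= 21/32

21/32


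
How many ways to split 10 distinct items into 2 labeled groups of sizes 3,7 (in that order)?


10! = 3628800
Denominator: 3!=6 * 7!=5040
Coefficient = 3628800 / 30240 = 120

120


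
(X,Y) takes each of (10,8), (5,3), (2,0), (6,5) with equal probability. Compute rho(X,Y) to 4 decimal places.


Cov(X,Y) = 8.2500, Var(X) = 8.1875, Var(Y) = 8.5000
rho = Cov/(sqrt(VarX)*sqrt(VarY)) = 0.9889

0.9889


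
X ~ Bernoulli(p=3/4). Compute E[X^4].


For Bernoulli: X in {0,1}
E[X^4] = 0^4*(1-3/4) + 1^4*3/4 = 3/4

3/4


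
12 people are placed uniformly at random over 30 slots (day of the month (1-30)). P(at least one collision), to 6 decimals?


P(all different) = prod((30-i)/30 for i=0..11) = 0.077959
P(at least one match) = 1 - 0.077959 = 0.922041

0.922041


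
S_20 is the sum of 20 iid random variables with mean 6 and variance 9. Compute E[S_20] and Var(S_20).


E[S_n] = n*mu = 20*6 = 120
Var(S_n) = n*sigma^2 = 20*9 = 180

E[S_20]=120, Var(S_20)=180


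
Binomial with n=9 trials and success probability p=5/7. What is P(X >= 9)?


P(X>=9) = P(X=9)
= 1953125/40353607
= 1953125/40353607

1953125/40353607


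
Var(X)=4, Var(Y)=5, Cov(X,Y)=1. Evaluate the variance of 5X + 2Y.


Var(5X + 2Y) = 5^2*Var(X) + 2^2*Var(Y) + 2*5*2*Cov(X,Y)
= 25*4 + 4*5 + 20*1
= 100 + 20 + 20 = 140

140


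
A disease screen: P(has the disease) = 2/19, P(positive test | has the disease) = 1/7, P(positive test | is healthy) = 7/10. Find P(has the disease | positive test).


P(A) = P(A|B)P(B) + P(A|B')P(B') = 1/7*2/19 + 7/10*17/19 = 853/1330
P(B|A) = P(A|B)P(B)/P(A) = (2/133)/(853/1330) = 20/853

20/853


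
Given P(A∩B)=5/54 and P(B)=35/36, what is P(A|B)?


P(A|B) = P(A∩B)/P(B) = (10/108)/(105/108) = 10/105 = 2/21

2/21


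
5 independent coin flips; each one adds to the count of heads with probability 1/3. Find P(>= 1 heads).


P(at least one) = 1 - P(none)
P(none) = (1 - 1/3)^5 = (2/3)^5 = 32/243
P(at least one) = 1 - 32/243 = 211/243

211/243


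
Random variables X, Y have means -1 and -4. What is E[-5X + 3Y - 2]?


E[-5X + 3Y - 2] = -5*E[X] + 3*E[Y] - 2
= (-5)*(-1) + (3)*(-4) + (-2)
= 5 - 12 - 2 = -9

-9


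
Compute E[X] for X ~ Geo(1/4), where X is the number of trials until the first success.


For geometric (trials until first success), E[X] = 1/p = 1/(1/4) = 4

4


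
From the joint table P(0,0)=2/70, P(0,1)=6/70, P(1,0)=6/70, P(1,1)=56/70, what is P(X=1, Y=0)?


Read from table: P(X=1, Y=0) = 6/70 = 3/35

3/35


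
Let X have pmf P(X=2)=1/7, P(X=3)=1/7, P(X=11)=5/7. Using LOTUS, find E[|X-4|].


E[|X-4|] = sum(g(x)*P(x))
= 2*1/7 + 1*1/7 + 7*5/7
= 38/7

38/7


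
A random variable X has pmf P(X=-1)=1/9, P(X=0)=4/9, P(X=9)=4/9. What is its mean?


E[X] = sum(x * P(x))
= -1*1/9 + 0*4/9 + 9*4/9
= 35/9

35/9


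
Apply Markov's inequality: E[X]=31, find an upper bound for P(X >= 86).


Markov: P(X >= a) <= E[X]/a
P(X >= 86) <= 31/86

31/86


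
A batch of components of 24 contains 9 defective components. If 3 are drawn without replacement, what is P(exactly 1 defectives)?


P(X=1) = C(9,1)*C(15,2) / C(24,3)
= 9*105 / 2024
= 945/2024

945/2024


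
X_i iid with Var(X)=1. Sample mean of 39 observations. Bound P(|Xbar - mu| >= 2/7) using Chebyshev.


Var(Xbar) = Var(X)/n = 1/39
Chebyshev: P(|Xbar-mu| >= 2/7) <= Var(Xbar)/(2/7)^2 = (1/39)/(4/49) = 49/156

49/156


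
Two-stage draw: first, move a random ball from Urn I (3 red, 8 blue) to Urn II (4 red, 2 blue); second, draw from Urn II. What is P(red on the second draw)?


P(transfer red) = 3/11; P(transfer blue) = 8/11
If red transferred: Urn II has 5 red of 7, so P(red|red moved) = 5/7
If blue transferred: Urn II has 4 red of 7, so P(red|blue moved) = 4/7
By total probability: P(red) = 3/11*5/7 + 8/11*4/7 = 47/77

47/77


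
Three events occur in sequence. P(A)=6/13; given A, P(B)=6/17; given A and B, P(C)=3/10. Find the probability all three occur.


P(A∩B∩C) = P(A) * P(B|A) * P(C|A∩B)
= 6/13 * 6/17 * 3/10
= 36/221 * 3/10 = 54/1105

54/1105


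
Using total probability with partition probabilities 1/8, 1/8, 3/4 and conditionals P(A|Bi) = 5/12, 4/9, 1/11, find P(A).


P(A) = P(A|B1)P(B1) + P(A|B2)P(B2) + P(A|B3)P(B3)
= 5/12*1/8 + 4/9*1/8 + 1/11*3/4
= 5/96 + 1/18 + 3/44 = 557/3168

557/3168


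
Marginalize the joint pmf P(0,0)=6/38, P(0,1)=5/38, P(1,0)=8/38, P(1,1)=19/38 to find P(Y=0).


P(Y=0) = P(0,0)+P(1,0) = 6/38 + 8/38 = 14/38 = 7/19

7/19


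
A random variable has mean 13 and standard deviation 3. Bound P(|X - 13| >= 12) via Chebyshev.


k = 12/3 = 4
Chebyshev: P(|X-mu| >= k*sigma) <= 1/k^2 = 1/4^2 = 1/16

1/16


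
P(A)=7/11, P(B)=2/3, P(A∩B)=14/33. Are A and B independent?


P(A)*P(B) = 7/11*2/3 = 14/33
P(A∩B) = 14/33, which equals P(A)P(B), so independent

Yes, A and B are independent


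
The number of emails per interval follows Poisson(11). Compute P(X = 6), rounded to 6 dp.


P(X=6) = e^(-11) * 11^6 / 6!
≈ 0.00001670170079 * 1771561 / 720
≈ 0.041095

0.041095


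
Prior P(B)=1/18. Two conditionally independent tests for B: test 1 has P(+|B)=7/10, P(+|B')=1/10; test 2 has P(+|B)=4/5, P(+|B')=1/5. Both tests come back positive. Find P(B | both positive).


After test 1: P(+) = 7/10*1/18 + 1/10*17/18 = 2/15
P(B|+) = (7/180)/(2/15) = 7/24
After test 2 (use post1 as new prior): P(+) = 4/5*7/24 + 1/5*17/24 = 3/8
P(B|+,+) = (7/30)/(3/8) = 28/45

28/45


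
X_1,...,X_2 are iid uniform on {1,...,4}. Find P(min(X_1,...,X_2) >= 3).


P(min >= 3) = P(all X_i >= 3) = (P(X_1 >= 3))^2
= (2/4)^2 = (1/2)^2 = 1/4

1/4


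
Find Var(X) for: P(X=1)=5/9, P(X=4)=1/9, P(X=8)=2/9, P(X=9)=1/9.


E[X] = 34/9, E[X^2] = 230/9
Var(X) = E[X^2] - (E[X])^2 = 230/9 - (34/9)^2 = 914/81

914/81


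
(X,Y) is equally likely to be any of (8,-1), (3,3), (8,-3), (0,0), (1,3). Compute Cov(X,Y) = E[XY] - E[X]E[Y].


E[X]=4, E[Y]=2/5, E[XY]=-4
Cov(X,Y) = E[XY] - E[X]E[Y] = -4 - 4*2/5 = -28/5

-28/5


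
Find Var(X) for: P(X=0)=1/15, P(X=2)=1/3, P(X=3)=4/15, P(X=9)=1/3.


E[X] = 67/15, E[X^2] = 461/15
Var(X) = E[X^2] - (E[X])^2 = 461/15 - (67/15)^2 = 2426/225

2426/225


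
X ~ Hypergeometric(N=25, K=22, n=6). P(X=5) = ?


P(X=5) = C(22,5)*C(3,1) / C(25,6)
= 26334*3 / 177100
= 79002/177100 = 513/1150

513/1150


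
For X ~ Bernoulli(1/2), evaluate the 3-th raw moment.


For Bernoulli: X in {0,1}
E[X^3] = 0^3*(1-1/2) + 1^3*1/2 = 1/2

1/2


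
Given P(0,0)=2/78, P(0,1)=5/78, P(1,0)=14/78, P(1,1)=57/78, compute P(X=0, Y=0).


Read from table: P(X=0, Y=0) = 2/78 = 1/39

1/39


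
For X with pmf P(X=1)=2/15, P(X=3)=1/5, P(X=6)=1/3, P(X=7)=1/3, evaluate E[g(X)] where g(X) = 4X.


E[4X] = sum(g(x)*P(x))
= 4*2/15 + 12*1/5 + 24*1/3 + 28*1/3
= 304/15

304/15


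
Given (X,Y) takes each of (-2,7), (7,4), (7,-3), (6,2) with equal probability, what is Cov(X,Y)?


E[X]=9/2, E[Y]=5/2, E[XY]=5/4
Cov(X,Y) = E[XY] - E[X]E[Y] = 5/4 - 9/2*5/2 = -10

-10


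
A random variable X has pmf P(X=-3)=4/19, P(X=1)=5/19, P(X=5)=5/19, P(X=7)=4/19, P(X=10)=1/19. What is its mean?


E[X] = sum(x * P(x))
= -3*4/19 + 1*5/19 + 5*5/19 + 7*4/19 + 10*1/19
= 56/19

56/19


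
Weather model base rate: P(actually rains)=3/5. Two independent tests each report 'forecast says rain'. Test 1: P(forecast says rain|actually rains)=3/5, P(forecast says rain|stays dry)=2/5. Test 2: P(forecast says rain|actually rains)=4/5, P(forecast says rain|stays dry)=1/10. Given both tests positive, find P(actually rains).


After test 1: P(+) = 3/5*3/5 + 2/5*2/5 = 13/25
P(B|+) = (9/25)/(13/25) = 9/13
After test 2 (use post1 as new prior): P(+) = 4/5*9/13 + 1/10*4/13 = 38/65
P(B|+,+) = (36/65)/(38/65) = 18/19

18/19


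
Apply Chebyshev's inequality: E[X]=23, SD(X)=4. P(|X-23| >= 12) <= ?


k = 12/4 = 3
Chebyshev: P(|X-mu| >= k*sigma) <= 1/k^2 = 1/3^2 = 1/9

1/9


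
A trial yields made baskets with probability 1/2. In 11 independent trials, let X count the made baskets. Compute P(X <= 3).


P(X<=3) = P(X=0) + P(X=1) + P(X=2) + P(X=3)
= 1/2048 + 11/2048 + 55/2048 + 165/2048
= 29/256

29/256


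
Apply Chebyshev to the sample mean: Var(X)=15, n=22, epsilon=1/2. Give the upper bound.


Var(Xbar) = Var(X)/n = 15/22
Chebyshev: P(|Xbar-mu| >= 1/2) <= Var(Xbar)/(1/2)^2 = (15/22)/(1/4) = 30/11
Bound exceeds 1, so trivial bound: 1

1


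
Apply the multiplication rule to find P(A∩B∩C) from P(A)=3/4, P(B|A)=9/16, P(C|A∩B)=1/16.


P(A∩B∩C) = P(A) * P(B|A) * P(C|A∩B)
= 3/4 * 9/16 * 1/16
= 27/64 * 1/16 = 27/1024

27/1024


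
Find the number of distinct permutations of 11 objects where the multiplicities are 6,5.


11! = 39916800
Denominator: 6!=720 * 5!=120
Coefficient = 39916800 / 86400 = 462

462


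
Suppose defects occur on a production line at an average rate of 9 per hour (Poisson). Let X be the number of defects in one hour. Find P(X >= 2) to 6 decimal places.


P(X>=2) = 1 - P(X<=1) = 1 - (e^(-9)*9^0/0! + e^(-9)*9^1/1!)
≈ 1 - (0.0001234098 + 0.0011106882)
= 1 - 0.0012340980 = 0.9987659020
≈ 0.998766

0.998766


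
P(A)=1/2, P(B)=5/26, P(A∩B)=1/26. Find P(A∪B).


P(A∪B) = P(A) + P(B) - P(A∩B)
= 1/2 + 5/26 - 1/26 = 17/26

17/26


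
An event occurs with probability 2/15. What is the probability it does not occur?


P(A') = 1 - P(A) = 1 - 2/15 = 13/15

13/15


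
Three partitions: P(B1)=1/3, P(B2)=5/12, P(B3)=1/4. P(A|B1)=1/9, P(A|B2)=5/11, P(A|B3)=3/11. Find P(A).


P(A) = P(A|B1)P(B1) + P(A|B2)P(B2) + P(A|B3)P(B3)
= 1/9*1/3 + 5/11*5/12 + 3/11*1/4
= 1/27 + 25/132 + 3/44 = 175/594

175/594


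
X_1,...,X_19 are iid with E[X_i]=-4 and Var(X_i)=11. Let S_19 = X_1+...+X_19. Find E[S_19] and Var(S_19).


E[S_n] = n*mu = 19*-4 = -76
Var(S_n) = n*sigma^2 = 19*11 = 209

E[S_19]=-76, Var(S_19)=209


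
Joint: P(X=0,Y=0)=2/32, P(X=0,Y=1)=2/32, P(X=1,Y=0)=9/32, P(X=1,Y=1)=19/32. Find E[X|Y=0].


P(Y=0) = 11/32
E[X|Y=0] = (0*2 + 1*9)/11 = 9/11

9/11


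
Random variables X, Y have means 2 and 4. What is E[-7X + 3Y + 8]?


E[-7X + 3Y + 8] = -7*E[X] + 3*E[Y] + 8
= (-7)*(2) + (3)*(4) + (8)
= -14 + 12 + 8 = 6

6


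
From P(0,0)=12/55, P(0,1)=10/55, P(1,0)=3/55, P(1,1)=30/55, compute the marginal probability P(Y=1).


P(Y=1) = P(0,1)+P(1,1) = 10/55 + 30/55 = 40/55 = 8/11

8/11


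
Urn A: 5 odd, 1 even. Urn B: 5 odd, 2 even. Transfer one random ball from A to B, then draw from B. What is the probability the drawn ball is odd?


P(transfer odd) = 5/6; P(transfer even) = 1/6
If odd transferred: Urn II has 6 odd of 8, so P(odd|odd moved) = 3/4
If even transferred: Urn II has 5 odd of 8, so P(odd|even moved) = 5/8
By total probability: P(odd) = 5/6*3/4 + 1/6*5/8 = 35/48

35/48


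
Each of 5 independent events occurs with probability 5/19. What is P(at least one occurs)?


P(at least one) = 1 - P(none)
P(none) = (1 - 5/19)^5 = (14/19)^5 = 537824/2476099
P(at least one) = 1 - 537824/2476099 = 1938275/2476099

1938275/2476099


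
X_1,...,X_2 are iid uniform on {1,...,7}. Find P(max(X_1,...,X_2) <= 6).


P(max <= 6) = P(all X_i <= 6) = (P(X_1 <= 6))^2
= (6/7)^2 = 36/49

36/49


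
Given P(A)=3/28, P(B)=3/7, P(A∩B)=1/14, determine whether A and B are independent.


P(A)*P(B) = 3/28*3/7 = 9/196
P(A∩B) = 1/14 != 9/196, so not independent

No, A and B are not independent


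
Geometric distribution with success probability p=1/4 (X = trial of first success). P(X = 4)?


P(X=4) = (1-p)^3 * p = (3/4)^3 * 1/4
= 27/64 * 1/4 = 27/256

27/256


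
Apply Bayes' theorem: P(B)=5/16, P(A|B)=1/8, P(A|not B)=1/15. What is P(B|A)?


P(A) = P(A|B)P(B) + P(A|B')P(B') = 1/8*5/16 + 1/15*11/16 = 163/1920
P(B|A) = P(A|B)P(B)/P(A) = (5/128)/(163/1920) = 75/163

75/163


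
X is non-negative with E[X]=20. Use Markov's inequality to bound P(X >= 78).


Markov: P(X >= a) <= E[X]/a
P(X >= 78) <= 20/78 = 10/39

10/39


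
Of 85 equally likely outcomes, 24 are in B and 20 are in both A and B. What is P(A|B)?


P(A|B) = P(A∩B)/P(B) = (20/85)/(24/85) = 20/24 = 5/6

5/6


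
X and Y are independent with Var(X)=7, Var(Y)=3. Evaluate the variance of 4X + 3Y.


Independence => Cov(X,Y)=0
Var(4X + 3Y) = 4^2*Var(X) + 3^2*Var(Y)
= 16*7 + 9*3 = 139

139


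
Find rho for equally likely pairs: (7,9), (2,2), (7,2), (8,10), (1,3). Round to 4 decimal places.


Cov(X,Y) = 6.8000, Var(X) = 8.4000, Var(Y) = 12.5600
rho = Cov/(sqrt(VarX)*sqrt(VarY)) = 0.6620

0.6620


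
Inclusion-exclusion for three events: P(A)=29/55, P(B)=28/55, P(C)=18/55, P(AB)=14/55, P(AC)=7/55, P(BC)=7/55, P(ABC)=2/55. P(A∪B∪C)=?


P(A∪B∪C) = P(A)+P(B)+P(C) - P(AB)-P(AC)-P(BC) + P(ABC)
= 29/55+28/55+18/55 - 14/55-7/55-7/55 + 2/55
= 49/55

49/55


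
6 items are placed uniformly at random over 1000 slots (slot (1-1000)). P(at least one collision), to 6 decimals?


P(all different) = prod((1000-i)/1000 for i=0..5) = 0.985085
P(at least one match) = 1 - 0.985085 = 0.014915

0.014915


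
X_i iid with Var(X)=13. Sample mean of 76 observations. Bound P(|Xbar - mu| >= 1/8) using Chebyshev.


Var(Xbar) = Var(X)/n = 13/76
Chebyshev: P(|Xbar-mu| >= 1/8) <= Var(Xbar)/(1/8)^2 = (13/76)/(1/64) = 208/19
Bound exceeds 1, so trivial bound: 1

1


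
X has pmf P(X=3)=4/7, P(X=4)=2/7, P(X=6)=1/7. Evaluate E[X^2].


E[X^2] = sum(x^2 * P(x))
= 9*4/7 + 16*2/7 + 36*1/7
= 104/7

104/7
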